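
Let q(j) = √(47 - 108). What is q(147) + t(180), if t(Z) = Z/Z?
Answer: 1 + I*√61 ≈ 1.0 + 7.8102*I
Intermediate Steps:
q(j) = I*√61 (q(j) = √(-61) = I*√61)
t(Z) = 1
q(147) + t(180) = I*√61 + 1 = 1 + I*√61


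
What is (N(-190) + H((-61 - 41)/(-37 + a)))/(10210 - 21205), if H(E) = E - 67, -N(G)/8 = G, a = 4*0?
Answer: -53863/406815 ≈ -0.13240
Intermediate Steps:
a = 0
N(G) = -8*G
H(E) = -67 + E
(N(-190) + H((-61 - 41)/(-37 + a)))/(10210 - 21205) = (-8*(-190) + (-67 + (-61 - 41)/(-37 + 0)))/(10210 - 21205) = (1520 + (-67 - 102/(-37)))/(-10995) = (1520 + (-67 - 102*(-1/37)))*(-1/10995) = (1520 + (-67 + 102/37))*(-1/10995) = (1520 - 2377/37)*(-1/10995) = (53863/37)*(-1/10995) = -53863/406815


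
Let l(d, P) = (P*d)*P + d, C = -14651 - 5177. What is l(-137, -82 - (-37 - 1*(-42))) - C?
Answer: -1017262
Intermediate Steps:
C = -19828
l(d, P) = d + d*P² (l(d, P) = d*P² + d = d + d*P²)
l(-137, -82 - (-37 - 1*(-42))) - C = -137*(1 + (-82 - (-37 - 1*(-42)))²) - 1*(-19828) = -137*(1 + (-82 - (-37 + 42))²) + 19828 = -137*(1 + (-82 - 1*5)²) + 19828 = -137*(1 + (-82 - 5)²) + 19828 = -137*(1 + (-87)²) + 19828 = -137*(1 + 7569) + 19828 = -137*7570 + 19828 = -1037090 + 19828 = -1017262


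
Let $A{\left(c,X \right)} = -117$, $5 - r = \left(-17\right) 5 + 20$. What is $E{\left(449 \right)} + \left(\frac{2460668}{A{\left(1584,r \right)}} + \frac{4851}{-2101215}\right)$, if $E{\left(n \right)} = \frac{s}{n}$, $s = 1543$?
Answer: $- \frac{773709052703266}{36794375865} \approx -21028.0$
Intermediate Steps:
$r = 70$ ($r = 5 - \left(\left(-17\right) 5 + 20\right) = 5 - \left(-85 + 20\right) = 5 - -65 = 5 + 65 = 70$)
$E{\left(n \right)} = \frac{1543}{n}$
$E{\left(449 \right)} + \left(\frac{2460668}{A{\left(1584,r \right)}} + \frac{4851}{-2101215}\right) = \frac{1543}{449} + \left(\frac{2460668}{-117} + \frac{4851}{-2101215}\right) = 1543 \cdot \frac{1}{449} + \left(2460668 \left(- \frac{1}{117}\right) + 4851 \left(- \frac{1}{2101215}\right)\right) = \frac{1543}{449} - \frac{1723464359729}{81947385} = - \frac{773709052703266}{36794375865}$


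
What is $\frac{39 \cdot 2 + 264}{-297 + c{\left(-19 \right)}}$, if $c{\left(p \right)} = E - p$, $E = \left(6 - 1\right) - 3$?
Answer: $- \frac{57}{46} \approx -1.2391$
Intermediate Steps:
$E = 2$ ($E = 5 - 3 = 2$)
$c{\left(p \right)} = 2 - p$
$\frac{39 \cdot 2 + 264}{-297 + c{\left(-19 \right)}} = \frac{39 \cdot 2 + 264}{-297 + \left(2 - -19\right)} = \frac{78 + 264}{-297 + \left(2 + 19\right)} = \frac{342}{-297 + 21} = \frac{342}{-276} = 342 \left(- \frac{1}{276}\right) = - \frac{57}{46}$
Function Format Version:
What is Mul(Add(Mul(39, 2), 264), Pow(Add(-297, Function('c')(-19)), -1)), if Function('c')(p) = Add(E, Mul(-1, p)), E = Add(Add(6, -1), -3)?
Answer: Rational(-57, 46) ≈ -1.2391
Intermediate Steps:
E = 2 (E = Add(5, -3) = 2)
Function('c')(p) = Add(2, Mul(-1, p))
Mul(Add(Mul(39, 2), 264), Pow(Add(-297, Function('c')(-19)), -1)) = Mul(Add(Mul(39, 2), 264), Pow(Add(-297, Add(2, Mul(-1, -19))), -1)) = Mul(Add(78, 264), Pow(Add(-297, Add(2, 19)), -1)) = Mul(342, Pow(Add(-297, 21), -1)) = Mul(342, Pow(-276, -1)) = Mul(342, Rational(-1, 276)) = Rational(-57, 46)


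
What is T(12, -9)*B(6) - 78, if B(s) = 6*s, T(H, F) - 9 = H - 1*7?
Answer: 426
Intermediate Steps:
T(H, F) = 2 + H (T(H, F) = 9 + (H - 1*7) = 9 + (H - 7) = 9 + (-7 + H) = 2 + H)
T(12, -9)*B(6) - 78 = (2 + 12)*(6*6) - 78 = 14*36 - 78 = 504 - 78 = 426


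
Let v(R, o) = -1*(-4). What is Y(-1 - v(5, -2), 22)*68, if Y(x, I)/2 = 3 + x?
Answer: -272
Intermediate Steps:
v(R, o) = 4
Y(x, I) = 6 + 2*x (Y(x, I) = 2*(3 + x) = 6 + 2*x)
Y(-1 - v(5, -2), 22)*68 = (6 + 2*(-1 - 1*4))*68 = (6 + 2*(-1 - 4))*68 = (6 + 2*(-5))*68 = (6 - 10)*68 = -4*68 = -272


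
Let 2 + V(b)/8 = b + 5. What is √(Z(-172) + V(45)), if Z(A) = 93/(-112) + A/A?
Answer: √301189/28 ≈ 19.600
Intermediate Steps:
V(b) = 24 + 8*b (V(b) = -16 + 8*(b + 5) = -16 + 8*(5 + b) = -16 + (40 + 8*b) = 24 + 8*b)
Z(A) = 19/112 (Z(A) = 93*(-1/112) + 1 = -93/112 + 1 = 19/112)
√(Z(-172) + V(45)) = √(19/112 + (24 + 8*45)) = √(19/112 + (24 + 360)) = √(19/112 + 384) = √(43027/112) = √301189/28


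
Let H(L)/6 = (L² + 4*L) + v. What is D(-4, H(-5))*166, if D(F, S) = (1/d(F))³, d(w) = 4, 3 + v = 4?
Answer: 83/32 ≈ 2.5938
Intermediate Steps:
v = 1 (v = -3 + 4 = 1)
H(L) = 6 + 6*L² + 24*L (H(L) = 6*((L² + 4*L) + 1) = 6*(1 + L² + 4*L) = 6 + 6*L² + 24*L)
D(F, S) = 1/64 (D(F, S) = (1/4)³ = (¼)³ = 1/64)
D(-4, H(-5))*166 = (1/64)*166 = 83/32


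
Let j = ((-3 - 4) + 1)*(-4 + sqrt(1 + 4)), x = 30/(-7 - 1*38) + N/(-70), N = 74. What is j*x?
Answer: -1448/35 + 362*sqrt(5)/35 ≈ -18.244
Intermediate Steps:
x = -181/105 (x = 30/(-7 - 1*38) + 74/(-70) = 30/(-7 - 38) + 74*(-1/70) = 30/(-45) - 37/35 = 30*(-1/45) - 37/35 = -2/3 - 37/35 = -181/105 ≈ -1.7238)
j = 24 - 6*sqrt(5) (j = (-7 + 1)*(-4 + sqrt(5)) = -6*(-4 + sqrt(5)) = 24 - 6*sqrt(5) ≈ 10.584)
j*x = (24 - 6*sqrt(5))*(-181/105) = -1448/35 + 362*sqrt(5)/35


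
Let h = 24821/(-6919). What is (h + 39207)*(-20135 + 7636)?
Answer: -3390333901588/6919 ≈ -4.9000e+8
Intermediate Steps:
h = -24821/6919 (h = 24821*(-1/6919) = -24821/6919 ≈ -3.5874)
(h + 39207)*(-20135 + 7636) = (-24821/6919 + 39207)*(-20135 + 7636) = (271248412/6919)*(-12499) = -3390333901588/6919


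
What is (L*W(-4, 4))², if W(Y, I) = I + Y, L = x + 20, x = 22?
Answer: 0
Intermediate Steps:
L = 42 (L = 22 + 20 = 42)
(L*W(-4, 4))² = (42*(4 - 4))² = (42*0)² = 0² = 0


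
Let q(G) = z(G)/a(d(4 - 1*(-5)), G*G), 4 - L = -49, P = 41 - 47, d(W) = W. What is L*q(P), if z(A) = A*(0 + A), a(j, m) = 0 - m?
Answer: -53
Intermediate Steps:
a(j, m) = -m
P = -6
L = 53 (L = 4 - 1*(-49) = 4 + 49 = 53)
z(A) = A² (z(A) = A*A = A²)
q(G) = -1 (q(G) = G²/((-G*G)) = G²/((-G²)) = G²*(-1/G²) = -1)
L*q(P) = 53*(-1) = -53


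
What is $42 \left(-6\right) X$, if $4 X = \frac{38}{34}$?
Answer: $- \frac{1197}{17} \approx -70.412$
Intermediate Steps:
$X = \frac{19}{68}$ ($X = \frac{38 \cdot \frac{1}{34}}{4} = \frac{1}{4} \cdot \frac{19}{17} = \frac{19}{68} \approx 0.27941$)
$42 \left(-6\right) X = 42 \left(-6\right) \frac{19}{68} = \left(-252\right) \frac{19}{68} = - \frac{1197}{17}$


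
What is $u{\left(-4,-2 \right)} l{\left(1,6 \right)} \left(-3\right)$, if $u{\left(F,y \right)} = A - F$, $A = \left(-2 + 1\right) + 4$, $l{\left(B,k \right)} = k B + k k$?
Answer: $-882$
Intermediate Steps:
$l{\left(B,k \right)} = k^{2} + B k$ ($l{\left(B,k \right)} = B k + k^{2} = k^{2} + B k$)
$A = 3$ ($A = -1 + 4 = 3$)
$u{\left(F,y \right)} = 3 - F$
$u{\left(-4,-2 \right)} l{\left(1,6 \right)} \left(-3\right) = \left(3 - -4\right) 6 \left(1 + 6\right) \left(-3\right) = \left(3 + 4\right) 6 \cdot 7 \left(-3\right) = 7 \cdot 42 \left(-3\right) = 294 \left(-3\right) = -882$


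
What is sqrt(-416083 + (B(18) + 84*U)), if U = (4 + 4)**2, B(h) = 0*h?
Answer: I*sqrt(410707) ≈ 640.86*I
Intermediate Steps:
B(h) = 0
U = 64 (U = 8**2 = 64)
sqrt(-416083 + (B(18) + 84*U)) = sqrt(-416083 + (0 + 84*64)) = sqrt(-416083 + (0 + 5376)) = sqrt(-416083 + 5376) = sqrt(-410707) = I*sqrt(410707)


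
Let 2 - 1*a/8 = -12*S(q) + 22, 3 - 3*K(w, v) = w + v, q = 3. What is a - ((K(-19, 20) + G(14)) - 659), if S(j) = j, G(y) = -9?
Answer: 2386/3 ≈ 795.33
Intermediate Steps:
K(w, v) = 1 - v/3 - w/3 (K(w, v) = 1 - (w + v)/3 = 1 - (v + w)/3 = 1 + (-v/3 - w/3) = 1 - v/3 - w/3)
a = 128 (a = 16 - 8*(-12*3 + 22) = 16 - 8*(-36 + 22) = 16 - 8*(-14) = 16 + 112 = 128)
a - ((K(-19, 20) + G(14)) - 659) = 128 - (((1 - ⅓*20 - ⅓*(-19)) - 9) - 659) = 128 - (((1 - 20/3 + 19/3) - 9) - 659) = 128 - ((⅔ - 9) - 659) = 128 - (-25/3 - 659) = 128 - 1*(-2002/3) = 128 + 2002/3 = 2386/3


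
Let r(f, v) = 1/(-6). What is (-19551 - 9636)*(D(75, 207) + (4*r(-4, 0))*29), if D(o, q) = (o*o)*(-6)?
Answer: 985625532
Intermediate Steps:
r(f, v) = -⅙ (r(f, v) = 1*(-⅙) = -⅙)
D(o, q) = -6*o² (D(o, q) = o²*(-6) = -6*o²)
(-19551 - 9636)*(D(75, 207) + (4*r(-4, 0))*29) = (-19551 - 9636)*(-6*75² + (4*(-⅙))*29) = -29187*(-6*5625 - ⅔*29) = -29187*(-33750 - 58/3) = -29187*(-101308/3) = 985625532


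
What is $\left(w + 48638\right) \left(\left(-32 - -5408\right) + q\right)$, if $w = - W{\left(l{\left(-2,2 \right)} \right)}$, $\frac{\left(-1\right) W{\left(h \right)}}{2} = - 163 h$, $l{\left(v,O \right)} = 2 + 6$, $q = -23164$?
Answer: $-818781640$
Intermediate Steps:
$l{\left(v,O \right)} = 8$
$W{\left(h \right)} = 326 h$ ($W{\left(h \right)} = - 2 \left(- 163 h\right) = 326 h$)
$w = -2608$ ($w = - 326 \cdot 8 = \left(-1\right) 2608 = -2608$)
$\left(w + 48638\right) \left(\left(-32 - -5408\right) + q\right) = \left(-2608 + 48638\right) \left(\left(-32 - -5408\right) - 23164\right) = 46030 \left(\left(-32 + 5408\right) - 23164\right) = 46030 \left(5376 - 23164\right) = 46030 \left(-17788\right) = -818781640$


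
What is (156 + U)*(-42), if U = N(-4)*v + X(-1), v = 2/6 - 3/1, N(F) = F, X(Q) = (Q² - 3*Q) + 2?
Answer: -7252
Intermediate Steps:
X(Q) = 2 + Q² - 3*Q
v = -8/3 (v = 2*(⅙) - 3*1 = ⅓ - 3 = -8/3 ≈ -2.6667)
U = 50/3 (U = -4*(-8/3) + (2 + (-1)² - 3*(-1)) = 32/3 + (2 + 1 + 3) = 32/3 + 6 = 50/3 ≈ 16.667)
(156 + U)*(-42) = (156 + 50/3)*(-42) = (518/3)*(-42) = -7252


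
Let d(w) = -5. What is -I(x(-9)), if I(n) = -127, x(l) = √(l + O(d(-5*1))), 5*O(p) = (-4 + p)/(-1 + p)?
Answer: 127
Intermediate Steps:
O(p) = (-4 + p)/(5*(-1 + p)) (O(p) = ((-4 + p)/(-1 + p))/5 = (-4 + p)/(5*(-1 + p)))
x(l) = √(3/10 + l) (x(l) = √(l + (-4 - 5)/(5*(-1 - 5))) = √(l + (⅕)*(-9)/(-6)) = √(l + (⅕)*(-⅙)*(-9)) = √(l + 3/10) = √(3/10 + l))
-I(x(-9)) = -1*(-127) = 127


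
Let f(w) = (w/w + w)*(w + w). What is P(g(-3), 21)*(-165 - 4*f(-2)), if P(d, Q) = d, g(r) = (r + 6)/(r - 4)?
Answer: 543/7 ≈ 77.571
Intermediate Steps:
f(w) = 2*w*(1 + w) (f(w) = (1 + w)*(2*w) = 2*w*(1 + w))
g(r) = (6 + r)/(-4 + r)
P(g(-3), 21)*(-165 - 4*f(-2)) = ((6 - 3)/(-4 - 3))*(-165 - 8*(-2)*(1 - 2)) = (3/(-7))*(-165 - 8*(-2)*(-1)) = (-1/7*3)*(-165 - 4*4) = -3*(-165 - 16)/7 = -3/7*(-181) = 543/7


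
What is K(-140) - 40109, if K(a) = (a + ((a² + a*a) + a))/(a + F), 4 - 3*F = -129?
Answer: -1661149/41 ≈ -40516.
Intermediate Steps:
F = 133/3 (F = 4/3 - ⅓*(-129) = 4/3 + 43 = 133/3 ≈ 44.333)
K(a) = (2*a + 2*a²)/(133/3 + a) (K(a) = (a + ((a² + a*a) + a))/(a + 133/3) = (a + ((a² + a²) + a))/(133/3 + a) = (a + (2*a² + a))/(133/3 + a) = (a + (a + 2*a²))/(133/3 + a) = (2*a + 2*a²)/(133/3 + a))
K(-140) - 40109 = 6*(-140)*(1 - 140)/(133 + 3*(-140)) - 40109 = 6*(-140)*(-139)/(133 - 420) - 40109 = 6*(-140)*(-139)/(-287) - 40109 = 6*(-140)*(-1/287)*(-139) - 40109 = -16680/41 - 40109 = -1661149/41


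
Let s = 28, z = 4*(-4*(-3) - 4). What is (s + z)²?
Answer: 3600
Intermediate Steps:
z = 32 (z = 4*(12 - 4) = 4*8 = 32)
(s + z)² = (28 + 32)² = 60² = 3600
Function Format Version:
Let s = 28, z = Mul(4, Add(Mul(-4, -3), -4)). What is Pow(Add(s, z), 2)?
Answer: 3600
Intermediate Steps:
z = 32 (z = Mul(4, Add(12, -4)) = Mul(4, 8) = 32)
Pow(Add(s, z), 2) = Pow(Add(28, 32), 2) = Pow(60, 2) = 3600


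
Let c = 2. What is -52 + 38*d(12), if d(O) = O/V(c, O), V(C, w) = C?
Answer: 176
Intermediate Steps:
d(O) = O/2
-52 + 38*d(12) = -52 + 38*((½)*12) = -52 + 38*6 = -52 + 228 = 176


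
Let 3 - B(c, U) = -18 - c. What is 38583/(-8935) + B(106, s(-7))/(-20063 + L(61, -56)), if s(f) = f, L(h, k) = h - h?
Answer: -775225474/179262905 ≈ -4.3245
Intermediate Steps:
L(h, k) = 0
B(c, U) = 21 + c (B(c, U) = 3 - (-18 - c) = 3 + (18 + c) = 21 + c)
38583/(-8935) + B(106, s(-7))/(-20063 + L(61, -56)) = 38583/(-8935) + (21 + 106)/(-20063 + 0) = 38583*(-1/8935) + 127/(-20063) = -38583/8935 + 127*(-1/20063) = -38583/8935 - 127/20063 = -775225474/179262905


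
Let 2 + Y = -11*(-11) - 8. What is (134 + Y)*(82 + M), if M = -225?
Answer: -35035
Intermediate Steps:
Y = 111 (Y = -2 + (-11*(-11) - 8) = -2 + (121 - 8) = -2 + 113 = 111)
(134 + Y)*(82 + M) = (134 + 111)*(82 - 225) = 245*(-143) = -35035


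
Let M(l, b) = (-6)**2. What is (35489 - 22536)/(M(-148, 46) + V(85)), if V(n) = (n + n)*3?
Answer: 12953/546 ≈ 23.723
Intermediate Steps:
M(l, b) = 36
V(n) = 6*n (V(n) = (2*n)*3 = 6*n)
(35489 - 22536)/(M(-148, 46) + V(85)) = (35489 - 22536)/(36 + 6*85) = 12953/(36 + 510) = 12953/546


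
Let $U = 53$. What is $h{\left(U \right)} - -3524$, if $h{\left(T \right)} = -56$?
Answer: $3468$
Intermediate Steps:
$h{\left(U \right)} - -3524 = -56 - -3524 = -56 + 3524 = 3468$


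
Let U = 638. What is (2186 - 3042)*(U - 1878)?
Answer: 1061440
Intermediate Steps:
(2186 - 3042)*(U - 1878) = (2186 - 3042)*(638 - 1878) = -856*(-1240) = 1061440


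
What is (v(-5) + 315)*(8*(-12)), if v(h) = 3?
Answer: -30528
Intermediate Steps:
(v(-5) + 315)*(8*(-12)) = (3 + 315)*(8*(-12)) = 318*(-96) = -30528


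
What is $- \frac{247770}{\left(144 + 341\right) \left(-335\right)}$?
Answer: $\frac{49554}{32495} \approx 1.525$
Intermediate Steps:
$- \frac{247770}{\left(144 + 341\right) \left(-335\right)} = - \frac{247770}{485 \left(-335\right)} = - \frac{247770}{-162475} = \left(-247770\right) \left(- \frac{1}{162475}\right) = \frac{49554}{32495}$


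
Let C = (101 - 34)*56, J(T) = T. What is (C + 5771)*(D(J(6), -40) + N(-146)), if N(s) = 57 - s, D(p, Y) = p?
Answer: 1990307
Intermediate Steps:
C = 3752 (C = 67*56 = 3752)
(C + 5771)*(D(J(6), -40) + N(-146)) = (3752 + 5771)*(6 + (57 - 1*(-146))) = 9523*(6 + (57 + 146)) = 9523*(6 + 203) = 9523*209 = 1990307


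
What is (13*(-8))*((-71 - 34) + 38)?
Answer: 6968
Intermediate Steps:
(13*(-8))*((-71 - 34) + 38) = -104*(-105 + 38) = -104*(-67) = 6968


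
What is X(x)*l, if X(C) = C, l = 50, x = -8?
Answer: -400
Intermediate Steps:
X(x)*l = -8*50 = -400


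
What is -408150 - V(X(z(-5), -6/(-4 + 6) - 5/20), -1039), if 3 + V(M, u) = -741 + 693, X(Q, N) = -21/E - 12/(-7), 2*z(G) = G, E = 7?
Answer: -408099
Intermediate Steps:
z(G) = G/2
X(Q, N) = -9/7 (X(Q, N) = -21/7 - 12/(-7) = -21*1/7 - 12*(-1/7) = -3 + 12/7 = -9/7)
V(M, u) = -51 (V(M, u) = -3 + (-741 + 693) = -3 - 48 = -51)
-408150 - V(X(z(-5), -6/(-4 + 6) - 5/20), -1039) = -408150 - 1*(-51) = -408150 + 51 = -408099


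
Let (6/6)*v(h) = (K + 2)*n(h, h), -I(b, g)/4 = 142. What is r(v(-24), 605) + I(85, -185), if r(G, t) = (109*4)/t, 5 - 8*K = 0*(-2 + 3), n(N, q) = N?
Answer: -343204/605 ≈ -567.28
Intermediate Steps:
I(b, g) = -568 (I(b, g) = -4*142 = -568)
K = 5/8 (K = 5/8 - 0*(-2 + 3) = 5/8 - 0 = 5/8 - ⅛*0 = 5/8 + 0 = 5/8 ≈ 0.62500)
v(h) = 21*h/8 (v(h) = (5/8 + 2)*h = 21*h/8)
r(G, t) = 436/t
r(v(-24), 605) + I(85, -185) = 436/605 - 568 = -343204/605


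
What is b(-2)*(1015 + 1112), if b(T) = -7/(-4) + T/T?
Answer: 23397/4 ≈ 5849.3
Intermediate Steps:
b(T) = 11/4 (b(T) = -7*(-1/4) + 1 = 7/4 + 1 = 11/4)
b(-2)*(1015 + 1112) = 11*(1015 + 1112)/4 = (11/4)*2127 = 23397/4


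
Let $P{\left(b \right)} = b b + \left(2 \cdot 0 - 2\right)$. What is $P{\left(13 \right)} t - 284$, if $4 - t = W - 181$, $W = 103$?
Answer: $13410$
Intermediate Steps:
$P{\left(b \right)} = -2 + b^{2}$ ($P{\left(b \right)} = b^{2} + \left(0 - 2\right) = b^{2} - 2 = -2 + b^{2}$)
$t = 82$ ($t = 4 - \left(103 - 181\right) = 4 - -78 = 4 + 78 = 82$)
$P{\left(13 \right)} t - 284 = \left(-2 + 13^{2}\right) 82 - 284 = \left(-2 + 169\right) 82 - 284 = 167 \cdot 82 - 284 = 13694 - 284 = 13410$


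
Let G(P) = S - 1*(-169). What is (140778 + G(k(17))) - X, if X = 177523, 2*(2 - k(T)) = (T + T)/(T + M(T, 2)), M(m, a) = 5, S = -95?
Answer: -36671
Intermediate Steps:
k(T) = 2 - T/(5 + T) (k(T) = 2 - (T + T)/(2*(T + 5)) = 2 - 2*T/(2*(5 + T)) = 2 - T/(5 + T))
G(P) = 74 (G(P) = -95 - 1*(-169) = -95 + 169 = 74)
(140778 + G(k(17))) - X = (140778 + 74) - 1*177523 = 140852 - 177523 = -36671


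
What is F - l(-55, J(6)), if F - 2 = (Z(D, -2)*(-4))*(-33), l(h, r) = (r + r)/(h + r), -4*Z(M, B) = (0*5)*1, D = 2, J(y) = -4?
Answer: 110/59 ≈ 1.8644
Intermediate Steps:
Z(M, B) = 0 (Z(M, B) = -0*5/4 = -0 = -¼*0 = 0)
l(h, r) = 2*r/(h + r) (l(h, r) = (2*r)/(h + r) = 2*r/(h + r))
F = 2 (F = 2 + (0*(-4))*(-33) = 2 + 0*(-33) = 2 + 0 = 2)
F - l(-55, J(6)) = 2 - 2*(-4)/(-55 - 4) = 2 - 2*(-4)/(-59) = 2 - 2*(-4)*(-1)/59 = 2 - 1*8/59 = 2 - 8/59 = 110/59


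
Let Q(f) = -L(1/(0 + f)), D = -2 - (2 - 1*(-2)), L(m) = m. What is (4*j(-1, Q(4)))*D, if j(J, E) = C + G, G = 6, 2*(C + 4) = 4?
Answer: -96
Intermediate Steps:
C = -2 (C = -4 + (½)*4 = -4 + 2 = -2)
D = -6 (D = -2 - (2 + 2) = -2 - 1*4 = -2 - 4 = -6)
Q(f) = -1/f (Q(f) = -1/(0 + f) = -1/f)
j(J, E) = 4 (j(J, E) = -2 + 6 = 4)
(4*j(-1, Q(4)))*D = (4*4)*(-6) = 16*(-6) = -96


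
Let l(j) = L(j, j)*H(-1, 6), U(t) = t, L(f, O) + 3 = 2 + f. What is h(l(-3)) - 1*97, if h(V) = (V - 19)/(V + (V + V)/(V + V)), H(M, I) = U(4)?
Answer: -284/3 ≈ -94.667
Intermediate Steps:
L(f, O) = -1 + f (L(f, O) = -3 + (2 + f) = -1 + f)
H(M, I) = 4
l(j) = -4 + 4*j (l(j) = (-1 + j)*4 = -4 + 4*j)
h(V) = (-19 + V)/(1 + V) (h(V) = (-19 + V)/(V + (2*V)/((2*V))) = (-19 + V)/(V + (2*V)*(1/(2*V))) = (-19 + V)/(V + 1) = (-19 + V)/(1 + V))
h(l(-3)) - 1*97 = (-19 + (-4 + 4*(-3)))/(1 + (-4 + 4*(-3))) - 1*97 = (-19 + (-4 - 12))/(1 + (-4 - 12)) - 97 = (-19 - 16)/(1 - 16) - 97 = -35/(-15) - 97 = -1/15*(-35) - 97 = 7/3 - 97 = -284/3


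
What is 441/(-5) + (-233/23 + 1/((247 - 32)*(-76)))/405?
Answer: -165783623/1879100 ≈ -88.225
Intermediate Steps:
441/(-5) + (-233/23 + 1/((247 - 32)*(-76)))/405 = 441*(-⅕) + (-233*1/23 - 1/76/215)*(1/405) = -441/5 + (-233/23 + (1/215)*(-1/76))*(1/405) = -441/5 + (-233/23 - 1/16340)*(1/405) = -441/5 - 3807243/375820*1/405 = -441/5 - 47003/1879100 = -165783623/1879100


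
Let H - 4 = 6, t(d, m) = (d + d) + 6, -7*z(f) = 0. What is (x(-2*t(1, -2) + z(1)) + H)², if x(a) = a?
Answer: 36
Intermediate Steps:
z(f) = 0 (z(f) = -⅐*0 = 0)
t(d, m) = 6 + 2*d (t(d, m) = 2*d + 6 = 6 + 2*d)
H = 10 (H = 4 + 6 = 10)
(x(-2*t(1, -2) + z(1)) + H)² = ((-2*(6 + 2*1) + 0) + 10)² = ((-2*(6 + 2) + 0) + 10)² = ((-2*8 + 0) + 10)² = ((-16 + 0) + 10)² = (-16 + 10)² = (-6)² = 36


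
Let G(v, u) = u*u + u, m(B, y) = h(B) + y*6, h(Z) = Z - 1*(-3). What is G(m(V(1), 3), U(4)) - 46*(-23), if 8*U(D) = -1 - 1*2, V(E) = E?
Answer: 67697/64 ≈ 1057.8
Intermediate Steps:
h(Z) = 3 + Z (h(Z) = Z + 3 = 3 + Z)
U(D) = -3/8 (U(D) = (-1 - 1*2)/8 = (-1 - 2)/8 = (1/8)*(-3) = -3/8)
m(B, y) = 3 + B + 6*y (m(B, y) = (3 + B) + y*6 = (3 + B) + 6*y = 3 + B + 6*y)
G(v, u) = u + u**2 (G(v, u) = u**2 + u = u + u**2)
G(m(V(1), 3), U(4)) - 46*(-23) = -3*(1 - 3/8)/8 - 46*(-23) = -3/8*5/8 + 1058 = -15/64 + 1058 = 67697/64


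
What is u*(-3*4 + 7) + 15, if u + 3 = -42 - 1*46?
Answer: 470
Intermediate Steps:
u = -91 (u = -3 + (-42 - 1*46) = -3 + (-42 - 46) = -3 - 88 = -91)
u*(-3*4 + 7) + 15 = -91*(-3*4 + 7) + 15 = -91*(-12 + 7) + 15 = -91*(-5) + 15 = 455 + 15 = 470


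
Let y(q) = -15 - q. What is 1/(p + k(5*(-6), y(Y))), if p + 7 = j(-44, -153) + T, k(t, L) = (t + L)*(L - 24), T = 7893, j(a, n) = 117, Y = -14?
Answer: 1/8778 ≈ 0.00011392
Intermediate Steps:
k(t, L) = (-24 + L)*(L + t) (k(t, L) = (L + t)*(-24 + L) = (-24 + L)*(L + t))
p = 8003 (p = -7 + (117 + 7893) = -7 + 8010 = 8003)
1/(p + k(5*(-6), y(Y))) = 1/(8003 + ((-15 - 1*(-14))² - 24*(-15 - 1*(-14)) - 120*(-6) + (-15 - 1*(-14))*(5*(-6)))) = 1/(8003 + ((-15 + 14)² - 24*(-15 + 14) - 24*(-30) + (-15 + 14)*(-30))) = 1/(8003 + ((-1)² - 24*(-1) + 720 - 1*(-30))) = 1/(8003 + (1 + 24 + 720 + 30)) = 1/(8003 + 775) = 1/8778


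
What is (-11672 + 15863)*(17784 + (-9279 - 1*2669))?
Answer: 24458676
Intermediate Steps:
(-11672 + 15863)*(17784 + (-9279 - 1*2669)) = 4191*(17784 + (-9279 - 2669)) = 4191*(17784 - 11948) = 4191*5836 = 24458676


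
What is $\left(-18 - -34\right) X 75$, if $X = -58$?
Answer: $-69600$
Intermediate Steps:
$\left(-18 - -34\right) X 75 = \left(-18 - -34\right) \left(-58\right) 75 = \left(-18 + 34\right) \left(-58\right) 75 = 16 \left(-58\right) 75 = \left(-928\right) 75 = -69600$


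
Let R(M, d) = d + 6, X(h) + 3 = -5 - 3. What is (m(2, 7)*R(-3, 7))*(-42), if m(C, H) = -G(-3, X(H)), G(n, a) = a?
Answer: -6006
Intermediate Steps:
X(h) = -11 (X(h) = -3 + (-5 - 3) = -3 - 8 = -11)
m(C, H) = 11 (m(C, H) = -1*(-11) = 11)
R(M, d) = 6 + d
(m(2, 7)*R(-3, 7))*(-42) = (11*(6 + 7))*(-42) = (11*13)*(-42) = 143*(-42) = -6006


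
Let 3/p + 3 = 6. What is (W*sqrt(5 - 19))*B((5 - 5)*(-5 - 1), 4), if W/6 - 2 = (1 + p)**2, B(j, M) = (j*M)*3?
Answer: 0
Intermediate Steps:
p = 1 (p = 3/(-3 + 6) = 3/3 = 3*(1/3) = 1)
B(j, M) = 3*M*j (B(j, M) = (M*j)*3 = 3*M*j)
W = 36 (W = 12 + 6*(1 + 1)**2 = 12 + 6*2**2 = 12 + 6*4 = 12 + 24 = 36)
(W*sqrt(5 - 19))*B((5 - 5)*(-5 - 1), 4) = (36*sqrt(5 - 19))*(3*4*((5 - 5)*(-5 - 1))) = (36*sqrt(-14))*(3*4*(0*(-6))) = (36*(I*sqrt(14)))*(3*4*0) = (36*I*sqrt(14))*0 = 0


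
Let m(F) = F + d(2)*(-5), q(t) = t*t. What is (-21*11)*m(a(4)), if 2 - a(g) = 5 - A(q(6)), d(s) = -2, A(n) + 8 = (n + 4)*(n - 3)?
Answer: -304689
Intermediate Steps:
q(t) = t**2
A(n) = -8 + (-3 + n)*(4 + n) (A(n) = -8 + (n + 4)*(n - 3) = -8 + (4 + n)*(-3 + n) = -8 + (-3 + n)*(4 + n))
a(g) = 1309 (a(g) = 2 - (5 - (-20 + 6**2 + (6**2)**2)) = 2 - (5 - (-20 + 36 + 36**2)) = 2 - (5 - (-20 + 36 + 1296)) = 2 - (5 - 1*1312) = 2 - (5 - 1312) = 2 - 1*(-1307) = 2 + 1307 = 1309)
m(F) = 10 + F (m(F) = F - 2*(-5) = F + 10 = 10 + F)
(-21*11)*m(a(4)) = (-21*11)*(10 + 1309) = -231*1319 = -304689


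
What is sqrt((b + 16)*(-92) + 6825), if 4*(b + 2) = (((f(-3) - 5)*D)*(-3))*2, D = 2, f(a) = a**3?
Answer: I*sqrt(3295) ≈ 57.402*I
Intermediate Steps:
b = 94 (b = -2 + (((((-3)**3 - 5)*2)*(-3))*2)/4 = -2 + ((((-27 - 5)*2)*(-3))*2)/4 = -2 + ((-32*2*(-3))*2)/4 = -2 + (-64*(-3)*2)/4 = -2 + (192*2)/4 = -2 + (1/4)*384 = -2 + 96 = 94)
sqrt((b + 16)*(-92) + 6825) = sqrt((94 + 16)*(-92) + 6825) = sqrt(110*(-92) + 6825) = sqrt(-10120 + 6825) = sqrt(-3295) = I*sqrt(3295)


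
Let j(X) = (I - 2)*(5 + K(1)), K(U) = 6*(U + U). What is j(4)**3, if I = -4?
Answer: -1061208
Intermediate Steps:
K(U) = 12*U (K(U) = 6*(2*U) = 12*U)
j(X) = -102 (j(X) = (-4 - 2)*(5 + 12*1) = -6*(5 + 12) = -6*17 = -102)
j(4)**3 = (-102)**3 = -1061208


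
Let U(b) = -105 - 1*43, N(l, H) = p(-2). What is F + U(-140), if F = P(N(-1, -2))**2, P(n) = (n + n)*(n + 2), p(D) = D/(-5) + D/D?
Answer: -35856/625 ≈ -57.370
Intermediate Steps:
p(D) = 1 - D/5 (p(D) = D*(-1/5) + 1 = -D/5 + 1 = 1 - D/5)
N(l, H) = 7/5 (N(l, H) = 1 - 1/5*(-2) = 1 + 2/5 = 7/5)
P(n) = 2*n*(2 + n) (P(n) = (2*n)*(2 + n) = 2*n*(2 + n))
U(b) = -148 (U(b) = -105 - 43 = -148)
F = 56644/625 (F = (2*(7/5)*(2 + 7/5))**2 = (2*(7/5)*(17/5))**2 = (238/25)**2 = 56644/625 ≈ 90.630)
F + U(-140) = 56644/625 - 148 = -35856/625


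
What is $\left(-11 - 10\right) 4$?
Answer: $-84$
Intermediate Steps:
$\left(-11 - 10\right) 4 = \left(-21\right) 4 = -84$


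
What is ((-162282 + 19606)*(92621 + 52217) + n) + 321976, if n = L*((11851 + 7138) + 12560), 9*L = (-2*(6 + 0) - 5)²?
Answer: -185972142947/9 ≈ -2.0664e+10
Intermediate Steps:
L = 289/9 (L = (-2*(6 + 0) - 5)²/9 = (-2*6 - 5)²/9 = (-12 - 5)²/9 = (⅑)*(-17)² = (⅑)*289 = 289/9 ≈ 32.111)
n = 9117661/9 (n = 289*((11851 + 7138) + 12560)/9 = 289*(18989 + 12560)/9 = (289/9)*31549 = 9117661/9 ≈ 1.0131e+6)
((-162282 + 19606)*(92621 + 52217) + n) + 321976 = ((-162282 + 19606)*(92621 + 52217) + 9117661/9) + 321976 = (-142676*144838 + 9117661/9) + 321976 = (-20664906488 + 9117661/9) + 321976 = -185975040731/9 + 321976 = -185972142947/9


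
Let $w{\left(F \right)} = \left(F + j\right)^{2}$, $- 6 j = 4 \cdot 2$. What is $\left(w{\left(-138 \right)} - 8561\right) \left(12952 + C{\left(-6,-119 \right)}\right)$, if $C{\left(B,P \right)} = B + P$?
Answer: $\frac{1252877225}{9} \approx 1.3921 \cdot 10^{8}$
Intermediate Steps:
$j = - \frac{4}{3}$ ($j = - \frac{4 \cdot 2}{6} = \left(- \frac{1}{6}\right) 8 = - \frac{4}{3} \approx -1.3333$)
$w{\left(F \right)} = \left(- \frac{4}{3} + F\right)^{2}$ ($w{\left(F \right)} = \left(F - \frac{4}{3}\right)^{2} = \left(- \frac{4}{3} + F\right)^{2}$)
$\left(w{\left(-138 \right)} - 8561\right) \left(12952 + C{\left(-6,-119 \right)}\right) = \left(\frac{\left(-4 + 3 \left(-138\right)\right)^{2}}{9} - 8561\right) \left(12952 - 125\right) = \left(\frac{\left(-4 - 414\right)^{2}}{9} - 8561\right) \left(12952 - 125\right) = \left(\frac{\left(-418\right)^{2}}{9} - 8561\right) 12827 = \left(\frac{1}{9} \cdot 174724 - 8561\right) 12827 = \left(\frac{174724}{9} - 8561\right) 12827 = \frac{97675}{9} \cdot 12827 = \frac{1252877225}{9}$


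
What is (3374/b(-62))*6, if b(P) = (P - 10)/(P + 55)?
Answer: 11809/6 ≈ 1968.2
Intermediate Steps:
b(P) = (-10 + P)/(55 + P)
(3374/b(-62))*6 = (3374/(((-10 - 62)/(55 - 62))))*6 = (3374/((-72/(-7))))*6 = (3374/((-1/7*(-72))))*6 = (3374/(72/7))*6 = (3374*(7/72))*6 = (11809/36)*6 = 11809/6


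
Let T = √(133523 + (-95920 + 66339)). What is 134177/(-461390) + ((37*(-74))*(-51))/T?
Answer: -134177/461390 + 69819*√103942/51971 ≈ 432.83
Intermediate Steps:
T = √103942 (T = √(133523 - 29581) = √103942 ≈ 322.40)
134177/(-461390) + ((37*(-74))*(-51))/T = 134177/(-461390) + ((37*(-74))*(-51))/(√103942) = 134177*(-1/461390) + (-2738*(-51))*(√103942/103942) = -134177/461390 + 139638*(√103942/103942) = -134177/461390 + 69819*√103942/51971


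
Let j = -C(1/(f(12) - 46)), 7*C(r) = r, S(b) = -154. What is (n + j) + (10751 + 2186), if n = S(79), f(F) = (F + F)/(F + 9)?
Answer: 4013863/314 ≈ 12783.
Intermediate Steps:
f(F) = 2*F/(9 + F) (f(F) = (2*F)/(9 + F) = 2*F/(9 + F))
C(r) = r/7
n = -154
j = 1/314 (j = -1/(7*(2*12/(9 + 12) - 46)) = -1/(7*(2*12/21 - 46)) = -1/(7*(2*12*(1/21) - 46)) = -1/(7*(8/7 - 46)) = -1/(7*(-314/7)) = -(-7)/(7*314) = -1*(-1/314) = 1/314 ≈ 0.0031847)
(n + j) + (10751 + 2186) = (-154 + 1/314) + (10751 + 2186) = -48355/314 + 12937 = 4013863/314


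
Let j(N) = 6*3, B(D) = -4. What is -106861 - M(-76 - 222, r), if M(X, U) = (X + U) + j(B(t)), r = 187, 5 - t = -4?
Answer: -106768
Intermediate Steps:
t = 9 (t = 5 - 1*(-4) = 5 + 4 = 9)
j(N) = 18
M(X, U) = 18 + U + X (M(X, U) = (X + U) + 18 = (U + X) + 18 = 18 + U + X)
-106861 - M(-76 - 222, r) = -106861 - (18 + 187 + (-76 - 222)) = -106861 - (18 + 187 - 298) = -106861 - 1*(-93) = -106861 + 93 = -106768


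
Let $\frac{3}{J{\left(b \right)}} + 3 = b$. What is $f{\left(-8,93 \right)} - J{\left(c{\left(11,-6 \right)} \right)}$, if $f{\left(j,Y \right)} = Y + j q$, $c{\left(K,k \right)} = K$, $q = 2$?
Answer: $\frac{613}{8} \approx 76.625$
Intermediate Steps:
$J{\left(b \right)} = \frac{3}{-3 + b}$
$f{\left(j,Y \right)} = Y + 2 j$ ($f{\left(j,Y \right)} = Y + j 2 = Y + 2 j$)
$f{\left(-8,93 \right)} - J{\left(c{\left(11,-6 \right)} \right)} = \left(93 + 2 \left(-8\right)\right) - \frac{3}{-3 + 11} = \left(93 - 16\right) - \frac{3}{8} = 77 - 3 \cdot \frac{1}{8} = 77 - \frac{3}{8} = \frac{613}{8}$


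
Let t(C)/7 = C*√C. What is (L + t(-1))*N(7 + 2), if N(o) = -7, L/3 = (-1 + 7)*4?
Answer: -504 + 49*I ≈ -504.0 + 49.0*I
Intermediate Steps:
t(C) = 7*C^(3/2) (t(C) = 7*(C*√C) = 7*C^(3/2))
L = 72 (L = 3*((-1 + 7)*4) = 3*(6*4) = 3*24 = 72)
(L + t(-1))*N(7 + 2) = (72 + 7*(-1)^(3/2))*(-7) = (72 + 7*(-I))*(-7) = (72 - 7*I)*(-7) = -504 + 49*I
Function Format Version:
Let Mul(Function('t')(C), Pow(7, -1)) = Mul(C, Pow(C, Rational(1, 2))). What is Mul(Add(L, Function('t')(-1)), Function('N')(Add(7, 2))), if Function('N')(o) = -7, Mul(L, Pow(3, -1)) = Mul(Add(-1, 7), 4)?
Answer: Add(-504, Mul(49, I)) ≈ Add(-504.00, Mul(49.000, I))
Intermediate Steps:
Function('t')(C) = Mul(7, Pow(C, Rational(3, 2))) (Function('t')(C) = Mul(7, Mul(C, Pow(C, Rational(1, 2)))) = Mul(7, Pow(C, Rational(3, 2))))
L = 72 (L = Mul(3, Mul(Add(-1, 7), 4)) = Mul(3, Mul(6, 4)) = Mul(3, 24) = 72)
Mul(Add(L, Function('t')(-1)), Function('N')(Add(7, 2))) = Mul(Add(72, Mul(7, Pow(-1, Rational(3, 2)))), -7) = Mul(Add(72, Mul(7, Mul(-1, I))), -7) = Mul(Add(72, Mul(-7, I)), -7) = Add(-504, Mul(49, I))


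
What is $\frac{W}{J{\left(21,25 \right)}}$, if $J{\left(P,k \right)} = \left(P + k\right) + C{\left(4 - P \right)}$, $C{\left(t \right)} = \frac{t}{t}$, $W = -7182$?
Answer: $- \frac{7182}{47} \approx -152.81$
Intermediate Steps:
$C{\left(t \right)} = 1$
$J{\left(P,k \right)} = 1 + P + k$ ($J{\left(P,k \right)} = \left(P + k\right) + 1 = 1 + P + k$)
$\frac{W}{J{\left(21,25 \right)}} = - \frac{7182}{1 + 21 + 25} = - \frac{7182}{47}$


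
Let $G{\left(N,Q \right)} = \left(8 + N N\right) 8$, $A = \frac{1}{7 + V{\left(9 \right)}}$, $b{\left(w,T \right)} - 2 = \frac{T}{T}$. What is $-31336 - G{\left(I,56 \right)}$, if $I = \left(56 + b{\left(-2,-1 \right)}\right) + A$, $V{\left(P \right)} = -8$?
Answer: $-58312$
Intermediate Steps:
$b{\left(w,T \right)} = 3$ ($b{\left(w,T \right)} = 2 + \frac{T}{T} = 2 + 1 = 3$)
$A = -1$ ($A = \frac{1}{7 - 8} = \frac{1}{-1} = -1$)
$I = 58$ ($I = \left(56 + 3\right) - 1 = 59 - 1 = 58$)
$G{\left(N,Q \right)} = 64 + 8 N^{2}$ ($G{\left(N,Q \right)} = \left(8 + N^{2}\right) 8 = 64 + 8 N^{2}$)
$-31336 - G{\left(I,56 \right)} = -31336 - \left(64 + 8 \cdot 58^{2}\right) = -31336 - \left(64 + 8 \cdot 3364\right) = -31336 - \left(64 + 26912\right) = -31336 - 26976 = -58312$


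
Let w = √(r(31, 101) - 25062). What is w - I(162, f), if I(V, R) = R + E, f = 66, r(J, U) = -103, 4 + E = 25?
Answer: -87 + I*√25165 ≈ -87.0 + 158.63*I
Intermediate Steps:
E = 21 (E = -4 + 25 = 21)
I(V, R) = 21 + R (I(V, R) = R + 21 = 21 + R)
w = I*√25165 (w = √(-103 - 25062) = √(-25165) = I*√25165 ≈ 158.63*I)
w - I(162, f) = I*√25165 - (21 + 66) = I*√25165 - 1*87 = I*√25165 - 87 = -87 + I*√25165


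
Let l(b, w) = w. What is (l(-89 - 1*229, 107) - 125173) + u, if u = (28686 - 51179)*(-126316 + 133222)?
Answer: -155461724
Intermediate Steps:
u = -155336658 (u = -22493*6906 = -155336658)
(l(-89 - 1*229, 107) - 125173) + u = (107 - 125173) - 155336658 = -125066 - 155336658 = -155461724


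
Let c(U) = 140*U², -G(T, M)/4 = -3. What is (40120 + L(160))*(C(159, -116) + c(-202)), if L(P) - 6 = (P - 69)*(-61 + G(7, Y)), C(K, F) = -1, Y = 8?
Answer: 203749841853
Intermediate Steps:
G(T, M) = 12 (G(T, M) = -4*(-3) = 12)
L(P) = 3387 - 49*P (L(P) = 6 + (P - 69)*(-61 + 12) = 6 + (-69 + P)*(-49) = 6 + (3381 - 49*P) = 3387 - 49*P)
(40120 + L(160))*(C(159, -116) + c(-202)) = (40120 + (3387 - 49*160))*(-1 + 140*(-202)²) = (40120 + (3387 - 7840))*(-1 + 140*40804) = (40120 - 4453)*(-1 + 5712560) = 35667*5712559 = 203749841853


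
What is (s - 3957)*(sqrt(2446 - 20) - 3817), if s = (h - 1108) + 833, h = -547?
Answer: 18241443 - 4779*sqrt(2426) ≈ 1.8006e+7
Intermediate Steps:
s = -822 (s = (-547 - 1108) + 833 = -1655 + 833 = -822)
(s - 3957)*(sqrt(2446 - 20) - 3817) = (-822 - 3957)*(sqrt(2446 - 20) - 3817) = -4779*(sqrt(2426) - 3817) = -4779*(-3817 + sqrt(2426)) = 18241443 - 4779*sqrt(2426)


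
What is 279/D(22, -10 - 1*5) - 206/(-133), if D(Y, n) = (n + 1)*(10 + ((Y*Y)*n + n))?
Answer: 2998481/1932490 ≈ 1.5516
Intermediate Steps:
D(Y, n) = (1 + n)*(10 + n + n*Y²) (D(Y, n) = (1 + n)*(10 + (Y²*n + n)) = (1 + n)*(10 + (n*Y² + n)) = (1 + n)*(10 + (n + n*Y²)) = (1 + n)*(10 + n + n*Y²))
279/D(22, -10 - 1*5) - 206/(-133) = 279/(10 + (-10 - 1*5)² + 11*(-10 - 1*5) + (-10 - 1*5)*22² + 22²*(-10 - 1*5)²) - 206/(-133) = 279/(10 + (-10 - 5)² + 11*(-10 - 5) + (-10 - 5)*484 + 484*(-10 - 5)²) - 206*(-1/133) = 279/(10 + (-15)² + 11*(-15) - 15*484 + 484*(-15)²) + 206/133 = 279/(10 + 225 - 165 - 7260 + 484*225) + 206/133 = 279/(10 + 225 - 165 - 7260 + 108900) + 206/133 = 279/101710 + 206/133 = 2998481/1932490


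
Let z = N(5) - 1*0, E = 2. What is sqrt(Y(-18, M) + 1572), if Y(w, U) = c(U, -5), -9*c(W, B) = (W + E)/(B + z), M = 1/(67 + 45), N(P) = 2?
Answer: sqrt(11092557)/84 ≈ 39.649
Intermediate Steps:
M = 1/112 ≈ 0.0089286
z = 2 (z = 2 - 1*0 = 2 + 0 = 2)
c(W, B) = -(2 + W)/(9*(2 + B)) (c(W, B) = -(W + 2)/(9*(B + 2)) = -(2 + W)/(9*(2 + B)))
Y(w, U) = 2/27 + U/27 (Y(w, U) = (-2 - U)/(9*(2 - 5)) = (1/9)*(-2 - U)/(-3) = (1/9)*(-1/3)*(-2 - U) = 2/27 + U/27)
sqrt(Y(-18, M) + 1572) = sqrt((2/27 + (1/27)*(1/112)) + 1572) = sqrt((2/27 + 1/3024) + 1572) = sqrt(25/336 + 1572) = sqrt(528217/336) = sqrt(11092557)/84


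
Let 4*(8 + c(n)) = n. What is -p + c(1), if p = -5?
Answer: -11/4 ≈ -2.7500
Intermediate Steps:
c(n) = -8 + n/4
-p + c(1) = -1*(-5) + (-8 + (¼)*1) = 5 + (-8 + ¼) = 5 - 31/4 = -11/4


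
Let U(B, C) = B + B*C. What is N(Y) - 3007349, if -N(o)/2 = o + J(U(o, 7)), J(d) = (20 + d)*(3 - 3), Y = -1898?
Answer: -3003553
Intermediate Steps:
J(d) = 0 (J(d) = (20 + d)*0 = 0)
N(o) = -2*o (N(o) = -2*(o + 0) = -2*o)
N(Y) - 3007349 = -2*(-1898) - 3007349 = 3796 - 3007349 = -3003553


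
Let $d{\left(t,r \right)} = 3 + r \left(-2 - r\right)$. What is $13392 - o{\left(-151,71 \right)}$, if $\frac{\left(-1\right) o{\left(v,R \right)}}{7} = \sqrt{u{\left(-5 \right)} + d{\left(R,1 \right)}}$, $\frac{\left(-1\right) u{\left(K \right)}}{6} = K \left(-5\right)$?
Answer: $13392 + 35 i \sqrt{6} \approx 13392.0 + 85.732 i$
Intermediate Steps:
$u{\left(K \right)} = 30 K$ ($u{\left(K \right)} = - 6 K \left(-5\right) = - 6 \left(- 5 K\right) = 30 K$)
$o{\left(v,R \right)} = - 35 i \sqrt{6}$ ($o{\left(v,R \right)} = - 7 \sqrt{30 \left(-5\right) - 0} = - 7 \sqrt{-150 - 0} = - 7 \sqrt{-150 + 0} = - 7 \sqrt{-150} = - 7 \cdot 5 i \sqrt{6} = - 35 i \sqrt{6}$)
$13392 - o{\left(-151,71 \right)} = 13392 - - 35 i \sqrt{6} = 13392 + 35 i \sqrt{6}$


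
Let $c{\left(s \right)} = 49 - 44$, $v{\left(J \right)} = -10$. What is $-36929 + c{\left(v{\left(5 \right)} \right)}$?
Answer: $-36924$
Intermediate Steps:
$c{\left(s \right)} = 5$ ($c{\left(s \right)} = 49 - 44 = 5$)
$-36929 + c{\left(v{\left(5 \right)} \right)} = -36929 + 5 = -36924$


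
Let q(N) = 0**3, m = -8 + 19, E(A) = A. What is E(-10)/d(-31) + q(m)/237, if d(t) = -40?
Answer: 1/4 ≈ 0.25000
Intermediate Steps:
m = 11
q(N) = 0
E(-10)/d(-31) + q(m)/237 = -10/(-40) + 0/237 = -10*(-1/40) + 0*(1/237) = 1/4 + 0 = 1/4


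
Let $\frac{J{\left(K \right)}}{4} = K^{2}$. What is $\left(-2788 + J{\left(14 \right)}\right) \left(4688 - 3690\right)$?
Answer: $-1999992$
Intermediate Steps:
$J{\left(K \right)} = 4 K^{2}$
$\left(-2788 + J{\left(14 \right)}\right) \left(4688 - 3690\right) = \left(-2788 + 4 \cdot 14^{2}\right) \left(4688 - 3690\right) = \left(-2788 + 4 \cdot 196\right) 998 = \left(-2788 + 784\right) 998 = \left(-2004\right) 998 = -1999992$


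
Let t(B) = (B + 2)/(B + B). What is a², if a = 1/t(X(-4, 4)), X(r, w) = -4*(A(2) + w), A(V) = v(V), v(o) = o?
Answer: 576/121 ≈ 4.7603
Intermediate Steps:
A(V) = V
X(r, w) = -8 - 4*w (X(r, w) = -4*(2 + w) = -8 - 4*w)
t(B) = (2 + B)/(2*B) (t(B) = (2 + B)/((2*B)) = (2 + B)*(1/(2*B)) = (2 + B)/(2*B))
a = 24/11 (a = 1/((2 + (-8 - 4*4))/(2*(-8 - 4*4))) = 1/((2 + (-8 - 16))/(2*(-8 - 16))) = 1/((½)*(2 - 24)/(-24)) = 1/((½)*(-1/24)*(-22)) = 1/(11/24) = 24/11 ≈ 2.1818)
a² = (24/11)² = 576/121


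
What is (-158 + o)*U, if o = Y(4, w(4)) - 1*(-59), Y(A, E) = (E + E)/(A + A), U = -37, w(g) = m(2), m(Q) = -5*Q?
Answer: 7511/2 ≈ 3755.5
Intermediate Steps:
w(g) = -10 (w(g) = -5*2 = -10)
Y(A, E) = E/A (Y(A, E) = (2*E)/((2*A)) = (2*E)*(1/(2*A)) = E/A)
o = 113/2 (o = -10/4 - 1*(-59) = -10*¼ + 59 = -5/2 + 59 = 113/2 ≈ 56.500)
(-158 + o)*U = (-158 + 113/2)*(-37) = -203/2*(-37) = 7511/2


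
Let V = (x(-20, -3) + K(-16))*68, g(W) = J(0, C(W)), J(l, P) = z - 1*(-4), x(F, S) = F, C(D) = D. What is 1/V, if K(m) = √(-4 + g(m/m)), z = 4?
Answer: -1/1224 ≈ -0.00081699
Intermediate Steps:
J(l, P) = 8 (J(l, P) = 4 - 1*(-4) = 4 + 4 = 8)
g(W) = 8
K(m) = 2 (K(m) = √(-4 + 8) = √4 = 2)
V = -1224 (V = (-20 + 2)*68 = -18*68 = -1224)
1/V = 1/(-1224) = -1/1224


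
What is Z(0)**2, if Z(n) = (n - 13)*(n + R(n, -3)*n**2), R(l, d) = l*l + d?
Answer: 0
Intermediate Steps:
R(l, d) = d + l**2 (R(l, d) = l**2 + d = d + l**2)
Z(n) = (-13 + n)*(n + n**2*(-3 + n**2)) (Z(n) = (n - 13)*(n + (-3 + n**2)*n**2) = (-13 + n)*(n + n**2*(-3 + n**2)))
Z(0)**2 = (0*(-13 + 0**4 - 13*0**3 - 3*0**2 + 40*0))**2 = (0*(-13 + 0 - 13*0 - 3*0 + 0))**2 = (0*(-13 + 0 + 0 + 0 + 0))**2 = (0*(-13))**2 = 0**2 = 0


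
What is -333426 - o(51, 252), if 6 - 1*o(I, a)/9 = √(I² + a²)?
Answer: -333480 + 27*√7345 ≈ -3.3117e+5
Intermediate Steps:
o(I, a) = 54 - 9*√(I² + a²)
-333426 - o(51, 252) = -333426 - (54 - 9*√(51² + 252²)) = -333426 - (54 - 9*√(2601 + 63504)) = -333426 - (54 - 27*√7345) = -333426 + (-54 + 27*√7345) = -333480 + 27*√7345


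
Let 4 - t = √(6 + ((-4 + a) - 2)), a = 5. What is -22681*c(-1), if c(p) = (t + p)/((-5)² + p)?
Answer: -22681/8 + 22681*√5/24 ≈ -721.95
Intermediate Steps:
t = 4 - √5 (t = 4 - √(6 + ((-4 + 5) - 2)) = 4 - √(6 + (1 - 2)) = 4 - √(6 - 1) = 4 - √5 ≈ 1.7639)
c(p) = (4 + p - √5)/(25 + p) (c(p) = ((4 - √5) + p)/((-5)² + p) = (4 + p - √5)/(25 + p))
-22681*c(-1) = -22681*(4 - 1 - √5)/(25 - 1) = -22681*(3 - √5)/24 = -22681*(⅛ - √5/24) = -22681/8 + 22681*√5/24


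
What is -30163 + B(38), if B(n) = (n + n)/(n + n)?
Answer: -30162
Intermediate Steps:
B(n) = 1 (B(n) = (2*n)/((2*n)) = (2*n)*(1/(2*n)) = 1)
-30163 + B(38) = -30163 + 1 = -30162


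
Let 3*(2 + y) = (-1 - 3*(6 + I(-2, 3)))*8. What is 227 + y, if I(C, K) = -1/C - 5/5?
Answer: 535/3 ≈ 178.33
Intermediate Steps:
I(C, K) = -1 - 1/C (I(C, K) = -1/C - 5*⅕ = -1/C - 1 = -1 - 1/C)
y = -146/3 (y = -2 + ((-1 - 3*(6 + (-1 - 1*(-2))/(-2)))*8)/3 = -2 + ((-1 - 3*(6 - (-1 + 2)/2))*8)/3 = -2 + ((-1 - 3*(6 - ½*1))*8)/3 = -2 + ((-1 - 3*(6 - ½))*8)/3 = -2 + ((-1 - 3*11/2)*8)/3 = -2 + ((-1 - 33/2)*8)/3 = -2 + (-35/2*8)/3 = -2 + (⅓)*(-140) = -2 - 140/3 = -146/3 ≈ -48.667)
227 + y = 227 - 146/3 = 535/3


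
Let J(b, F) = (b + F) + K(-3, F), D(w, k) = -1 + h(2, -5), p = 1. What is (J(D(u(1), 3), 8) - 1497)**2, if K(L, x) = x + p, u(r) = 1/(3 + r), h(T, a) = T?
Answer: 2187441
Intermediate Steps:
D(w, k) = 1 (D(w, k) = -1 + 2 = 1)
K(L, x) = 1 + x (K(L, x) = x + 1 = 1 + x)
J(b, F) = 1 + b + 2*F (J(b, F) = (b + F) + (1 + F) = (F + b) + (1 + F) = 1 + b + 2*F)
(J(D(u(1), 3), 8) - 1497)**2 = ((1 + 1 + 2*8) - 1497)**2 = ((1 + 1 + 16) - 1497)**2 = (18 - 1497)**2 = (-1479)**2 = 2187441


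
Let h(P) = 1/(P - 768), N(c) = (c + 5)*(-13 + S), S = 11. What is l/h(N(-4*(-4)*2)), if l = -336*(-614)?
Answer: -173707968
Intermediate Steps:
N(c) = -10 - 2*c (N(c) = (c + 5)*(-13 + 11) = (5 + c)*(-2) = -10 - 2*c)
h(P) = 1/(-768 + P)
l = 206304
l/h(N(-4*(-4)*2)) = 206304/(1/(-768 + (-10 - 2*(-4*(-4))*2))) = 206304/(1/(-768 + (-10 - 32*2))) = 206304/(1/(-768 + (-10 - 2*32))) = 206304/(1/(-768 + (-10 - 64))) = 206304/(1/(-768 - 74)) = 206304/(1/(-842)) = 206304/(-1/842) = 206304*(-842) = -173707968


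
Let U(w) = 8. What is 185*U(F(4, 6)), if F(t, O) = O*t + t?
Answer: 1480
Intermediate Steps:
F(t, O) = t + O*t
185*U(F(4, 6)) = 185*8 = 1480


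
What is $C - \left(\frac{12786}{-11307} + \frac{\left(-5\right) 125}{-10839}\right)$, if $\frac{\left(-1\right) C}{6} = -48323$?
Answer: $\frac{11844646394351}{40852191} \approx 2.8994 \cdot 10^{5}$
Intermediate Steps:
$C = 289938$ ($C = \left(-6\right) \left(-48323\right) = 289938$)
$C - \left(\frac{12786}{-11307} + \frac{\left(-5\right) 125}{-10839}\right) = 289938 - \left(\frac{12786}{-11307} + \frac{\left(-5\right) 125}{-10839}\right) = 289938 - \left(12786 \left(- \frac{1}{11307}\right) - - \frac{625}{10839}\right) = 289938 - \left(- \frac{4262}{3769} + \frac{625}{10839}\right) = 289938 - - \frac{43840193}{40852191} = 289938 + \frac{43840193}{40852191} = \frac{11844646394351}{40852191}$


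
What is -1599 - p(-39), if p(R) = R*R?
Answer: -3120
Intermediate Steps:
p(R) = R²
-1599 - p(-39) = -1599 - 1*(-39)² = -1599 - 1*1521 = -1599 - 1521 = -3120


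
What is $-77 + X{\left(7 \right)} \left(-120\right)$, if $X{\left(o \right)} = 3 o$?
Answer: $-2597$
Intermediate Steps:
$-77 + X{\left(7 \right)} \left(-120\right) = -77 + 3 \cdot 7 \left(-120\right) = -77 + 21 \left(-120\right) = -77 - 2520 = -2597$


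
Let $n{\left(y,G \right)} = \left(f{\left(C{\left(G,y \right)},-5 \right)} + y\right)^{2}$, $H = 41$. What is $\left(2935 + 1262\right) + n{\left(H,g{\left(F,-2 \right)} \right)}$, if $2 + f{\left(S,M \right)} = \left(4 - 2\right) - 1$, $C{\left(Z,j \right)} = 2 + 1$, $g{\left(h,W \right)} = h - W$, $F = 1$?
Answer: $5797$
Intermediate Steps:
$C{\left(Z,j \right)} = 3$
$f{\left(S,M \right)} = -1$ ($f{\left(S,M \right)} = -2 + \left(\left(4 - 2\right) - 1\right) = -2 + \left(2 - 1\right) = -2 + 1 = -1$)
$n{\left(y,G \right)} = \left(-1 + y\right)^{2}$
$\left(2935 + 1262\right) + n{\left(H,g{\left(F,-2 \right)} \right)} = \left(2935 + 1262\right) + \left(-1 + 41\right)^{2} = 4197 + 40^{2} = 4197 + 1600 = 5797$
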